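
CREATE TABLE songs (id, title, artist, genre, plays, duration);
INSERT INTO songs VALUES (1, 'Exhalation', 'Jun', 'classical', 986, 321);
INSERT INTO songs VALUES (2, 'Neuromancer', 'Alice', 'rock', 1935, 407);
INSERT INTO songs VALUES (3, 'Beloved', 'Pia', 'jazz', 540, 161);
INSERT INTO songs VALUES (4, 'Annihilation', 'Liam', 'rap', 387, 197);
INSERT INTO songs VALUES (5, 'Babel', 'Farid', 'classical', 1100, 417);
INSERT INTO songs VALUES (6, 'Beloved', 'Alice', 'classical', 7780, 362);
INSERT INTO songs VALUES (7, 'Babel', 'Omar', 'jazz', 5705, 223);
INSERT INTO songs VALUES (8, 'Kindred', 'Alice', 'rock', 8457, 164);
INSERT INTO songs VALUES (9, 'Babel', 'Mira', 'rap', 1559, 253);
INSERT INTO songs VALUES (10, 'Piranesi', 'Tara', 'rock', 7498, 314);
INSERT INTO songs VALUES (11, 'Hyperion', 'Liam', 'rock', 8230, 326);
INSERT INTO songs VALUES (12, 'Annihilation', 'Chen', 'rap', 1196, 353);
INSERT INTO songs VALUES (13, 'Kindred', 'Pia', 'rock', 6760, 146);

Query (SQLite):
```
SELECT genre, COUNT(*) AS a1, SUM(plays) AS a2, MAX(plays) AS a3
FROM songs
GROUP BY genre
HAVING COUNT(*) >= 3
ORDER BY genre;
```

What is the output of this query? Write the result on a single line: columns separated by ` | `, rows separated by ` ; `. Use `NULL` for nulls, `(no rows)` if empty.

Group songs by genre.
Per group compute: COUNT(*), SUM(plays), MAX(plays).
HAVING: drop groups with fewer than 3 rows.
  classical: ids {1, 5, 6} → COUNT(*)=3, SUM(plays)=9866, MAX(plays)=7780
  jazz: ids {3, 7} → COUNT(*)=2, SUM(plays)=6245, MAX(plays)=5705
  rap: ids {4, 9, 12} → COUNT(*)=3, SUM(plays)=3142, MAX(plays)=1559
  rock: ids {2, 8, 10, 11, 13} → COUNT(*)=5, SUM(plays)=32880, MAX(plays)=8457

classical | 3 | 9866 | 7780 ; rap | 3 | 3142 | 1559 ; rock | 5 | 32880 | 8457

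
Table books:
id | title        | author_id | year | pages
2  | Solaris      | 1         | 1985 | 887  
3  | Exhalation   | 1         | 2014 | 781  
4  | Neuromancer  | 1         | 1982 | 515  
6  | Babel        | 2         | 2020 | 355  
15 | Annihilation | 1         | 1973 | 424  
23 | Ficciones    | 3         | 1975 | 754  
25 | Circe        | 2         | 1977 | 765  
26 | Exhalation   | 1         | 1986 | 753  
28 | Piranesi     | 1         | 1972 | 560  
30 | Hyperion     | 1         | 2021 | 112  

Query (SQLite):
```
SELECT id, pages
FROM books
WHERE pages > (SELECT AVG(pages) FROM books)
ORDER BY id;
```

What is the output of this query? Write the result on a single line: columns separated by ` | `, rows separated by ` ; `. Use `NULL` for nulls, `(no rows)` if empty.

Scalar subquery: AVG(pages) over all books rows = 590.6.
Keep rows where pages > that value.

2 | 887 ; 3 | 781 ; 23 | 754 ; 25 | 765 ; 26 | 753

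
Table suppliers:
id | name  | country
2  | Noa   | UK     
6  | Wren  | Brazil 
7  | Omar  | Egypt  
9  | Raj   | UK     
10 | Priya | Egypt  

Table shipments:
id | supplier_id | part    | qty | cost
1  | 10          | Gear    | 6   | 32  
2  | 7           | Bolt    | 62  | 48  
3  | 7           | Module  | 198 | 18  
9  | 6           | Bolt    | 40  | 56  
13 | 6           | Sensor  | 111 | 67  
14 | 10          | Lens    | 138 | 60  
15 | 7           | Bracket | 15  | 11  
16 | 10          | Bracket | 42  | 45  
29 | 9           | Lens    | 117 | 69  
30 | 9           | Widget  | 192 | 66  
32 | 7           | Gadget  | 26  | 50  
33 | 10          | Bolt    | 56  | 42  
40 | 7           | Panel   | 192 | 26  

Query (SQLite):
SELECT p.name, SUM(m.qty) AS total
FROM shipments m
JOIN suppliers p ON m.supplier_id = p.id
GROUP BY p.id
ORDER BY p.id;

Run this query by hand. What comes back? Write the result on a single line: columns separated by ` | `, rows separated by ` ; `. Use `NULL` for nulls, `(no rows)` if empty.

Wren | 151 ; Omar | 493 ; Raj | 309 ; Priya | 242

Join each shipments row to its suppliers via supplier_id.
Group joined rows by suppliers.id; compute SUM(m.qty) per group.
  6: ids {9, 13} → SUM(m.qty)=151
  7: ids {2, 3, 15, 32, 40} → SUM(m.qty)=493
  9: ids {29, 30} → SUM(m.qty)=309
  10: ids {1, 14, 16, 33} → SUM(m.qty)=242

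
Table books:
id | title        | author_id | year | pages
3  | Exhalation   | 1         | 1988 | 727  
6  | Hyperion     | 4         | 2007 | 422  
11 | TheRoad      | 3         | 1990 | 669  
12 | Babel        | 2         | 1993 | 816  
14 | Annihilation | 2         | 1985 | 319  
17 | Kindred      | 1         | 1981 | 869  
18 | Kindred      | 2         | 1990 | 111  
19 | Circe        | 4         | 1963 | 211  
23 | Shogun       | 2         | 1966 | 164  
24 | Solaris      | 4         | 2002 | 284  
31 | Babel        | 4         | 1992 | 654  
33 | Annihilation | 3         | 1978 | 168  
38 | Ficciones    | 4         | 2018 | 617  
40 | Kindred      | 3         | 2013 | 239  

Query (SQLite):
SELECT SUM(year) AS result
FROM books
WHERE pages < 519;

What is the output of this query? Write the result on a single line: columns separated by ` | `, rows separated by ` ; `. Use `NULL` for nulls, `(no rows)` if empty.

15904

Rows where pages < 519 → year values: [2007, 1985, 1990, 1963, 1966, 2002, 1978, 2013].
SUM of non-NULL values = 15904.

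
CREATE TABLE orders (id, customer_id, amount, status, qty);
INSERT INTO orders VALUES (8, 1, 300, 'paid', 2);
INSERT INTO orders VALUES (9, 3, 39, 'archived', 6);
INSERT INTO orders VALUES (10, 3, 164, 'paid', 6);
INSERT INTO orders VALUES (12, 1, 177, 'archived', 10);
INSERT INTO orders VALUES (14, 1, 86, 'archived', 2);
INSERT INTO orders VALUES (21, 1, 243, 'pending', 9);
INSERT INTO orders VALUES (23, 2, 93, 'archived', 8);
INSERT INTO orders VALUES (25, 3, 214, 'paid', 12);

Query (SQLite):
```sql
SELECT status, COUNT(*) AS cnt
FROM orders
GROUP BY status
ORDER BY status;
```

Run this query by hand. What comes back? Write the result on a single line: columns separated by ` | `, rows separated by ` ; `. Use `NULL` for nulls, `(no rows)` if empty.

archived | 4 ; paid | 3 ; pending | 1

Partition orders by status; compute COUNT(*) within each group.
  archived: ids {9, 12, 14, 23} → COUNT(*)=4
  paid: ids {8, 10, 25} → COUNT(*)=3
  pending: ids {21} → COUNT(*)=1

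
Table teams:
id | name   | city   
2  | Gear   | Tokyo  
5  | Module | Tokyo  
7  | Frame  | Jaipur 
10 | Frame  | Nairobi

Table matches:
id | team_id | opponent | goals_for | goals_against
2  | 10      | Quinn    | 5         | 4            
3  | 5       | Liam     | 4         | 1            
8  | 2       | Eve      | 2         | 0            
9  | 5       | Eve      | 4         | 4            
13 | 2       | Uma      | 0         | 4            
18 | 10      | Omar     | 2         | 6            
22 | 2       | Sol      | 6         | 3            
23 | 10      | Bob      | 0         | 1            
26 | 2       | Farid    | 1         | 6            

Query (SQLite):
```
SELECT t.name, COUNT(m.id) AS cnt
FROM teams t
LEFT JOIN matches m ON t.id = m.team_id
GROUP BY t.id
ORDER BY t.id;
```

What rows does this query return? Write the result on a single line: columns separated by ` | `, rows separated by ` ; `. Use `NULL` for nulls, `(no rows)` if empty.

Gear | 4 ; Module | 2 ; Frame | 0 ; Frame | 3

LEFT JOIN keeps every teams row; unmatched ones get NULL for matches columns.
Group by teams.id and compute COUNT(m.id). COUNT(col) of an all-NULL group is 0.
  2: ids {8, 13, 22, 26} → COUNT(m.id)=4
  5: ids {3, 9} → COUNT(m.id)=2
  7: ids {—} → COUNT(m.id)=0
  10: ids {2, 18, 23} → COUNT(m.id)=3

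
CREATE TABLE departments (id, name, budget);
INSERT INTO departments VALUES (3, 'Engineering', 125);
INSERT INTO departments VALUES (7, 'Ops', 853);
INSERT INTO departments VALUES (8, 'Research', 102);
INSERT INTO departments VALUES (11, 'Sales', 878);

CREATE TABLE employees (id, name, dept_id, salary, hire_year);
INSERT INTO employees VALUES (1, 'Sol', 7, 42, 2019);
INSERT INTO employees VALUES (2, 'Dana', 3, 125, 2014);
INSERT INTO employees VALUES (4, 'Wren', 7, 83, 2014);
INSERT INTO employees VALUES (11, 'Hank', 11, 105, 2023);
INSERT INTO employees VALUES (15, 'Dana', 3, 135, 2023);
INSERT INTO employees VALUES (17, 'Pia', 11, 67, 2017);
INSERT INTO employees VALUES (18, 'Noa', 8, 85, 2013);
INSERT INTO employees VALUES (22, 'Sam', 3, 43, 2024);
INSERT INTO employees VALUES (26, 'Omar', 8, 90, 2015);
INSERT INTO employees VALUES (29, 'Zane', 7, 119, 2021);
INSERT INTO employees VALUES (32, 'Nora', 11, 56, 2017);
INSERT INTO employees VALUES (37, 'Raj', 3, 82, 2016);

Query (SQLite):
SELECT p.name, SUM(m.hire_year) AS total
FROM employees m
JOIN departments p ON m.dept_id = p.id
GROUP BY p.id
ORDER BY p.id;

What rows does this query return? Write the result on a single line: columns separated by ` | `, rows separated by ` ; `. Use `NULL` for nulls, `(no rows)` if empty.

Engineering | 8077 ; Ops | 6054 ; Research | 4028 ; Sales | 6057

Join each employees row to its departments via dept_id.
Group joined rows by departments.id; compute SUM(m.hire_year) per group.
  3: ids {2, 15, 22, 37} → SUM(m.hire_year)=8077
  7: ids {1, 4, 29} → SUM(m.hire_year)=6054
  8: ids {18, 26} → SUM(m.hire_year)=4028
  11: ids {11, 17, 32} → SUM(m.hire_year)=6057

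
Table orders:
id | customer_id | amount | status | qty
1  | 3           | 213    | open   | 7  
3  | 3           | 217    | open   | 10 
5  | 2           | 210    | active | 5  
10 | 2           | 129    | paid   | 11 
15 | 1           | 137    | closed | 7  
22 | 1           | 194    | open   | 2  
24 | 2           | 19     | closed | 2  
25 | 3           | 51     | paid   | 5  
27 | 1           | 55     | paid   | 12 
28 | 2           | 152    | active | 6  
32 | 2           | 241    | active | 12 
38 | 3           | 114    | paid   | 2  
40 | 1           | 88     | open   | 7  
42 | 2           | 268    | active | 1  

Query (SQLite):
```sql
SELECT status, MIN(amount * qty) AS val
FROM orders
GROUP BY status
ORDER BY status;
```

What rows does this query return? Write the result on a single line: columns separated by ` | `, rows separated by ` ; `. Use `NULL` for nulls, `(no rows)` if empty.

For each row compute amount * qty.
Group by status; take MIN of the expression per group.
  active: ids {5, 28, 32, 42} → MIN(amount * qty)=268
  closed: ids {15, 24} → MIN(amount * qty)=38
  open: ids {1, 3, 22, 40} → MIN(amount * qty)=388
  paid: ids {10, 25, 27, 38} → MIN(amount * qty)=228

active | 268 ; closed | 38 ; open | 388 ; paid | 228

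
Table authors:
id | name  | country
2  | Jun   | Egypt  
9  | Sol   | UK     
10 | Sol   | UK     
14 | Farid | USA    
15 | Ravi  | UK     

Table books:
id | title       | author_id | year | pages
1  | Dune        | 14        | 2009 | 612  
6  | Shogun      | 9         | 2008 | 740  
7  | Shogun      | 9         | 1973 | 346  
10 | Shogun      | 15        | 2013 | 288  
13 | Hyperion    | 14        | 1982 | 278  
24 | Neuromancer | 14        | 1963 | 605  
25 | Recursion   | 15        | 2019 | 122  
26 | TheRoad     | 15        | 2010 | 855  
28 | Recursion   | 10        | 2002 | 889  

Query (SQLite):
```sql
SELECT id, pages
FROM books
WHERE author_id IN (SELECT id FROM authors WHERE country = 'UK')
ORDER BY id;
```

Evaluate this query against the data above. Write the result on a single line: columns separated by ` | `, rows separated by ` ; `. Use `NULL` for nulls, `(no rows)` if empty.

6 | 740 ; 7 | 346 ; 10 | 288 ; 25 | 122 ; 26 | 855 ; 28 | 889

Inner query: authors.id where country = 'UK'.
Outer: keep books rows whose author_id is in that set.
Inner query → {9, 10, 15}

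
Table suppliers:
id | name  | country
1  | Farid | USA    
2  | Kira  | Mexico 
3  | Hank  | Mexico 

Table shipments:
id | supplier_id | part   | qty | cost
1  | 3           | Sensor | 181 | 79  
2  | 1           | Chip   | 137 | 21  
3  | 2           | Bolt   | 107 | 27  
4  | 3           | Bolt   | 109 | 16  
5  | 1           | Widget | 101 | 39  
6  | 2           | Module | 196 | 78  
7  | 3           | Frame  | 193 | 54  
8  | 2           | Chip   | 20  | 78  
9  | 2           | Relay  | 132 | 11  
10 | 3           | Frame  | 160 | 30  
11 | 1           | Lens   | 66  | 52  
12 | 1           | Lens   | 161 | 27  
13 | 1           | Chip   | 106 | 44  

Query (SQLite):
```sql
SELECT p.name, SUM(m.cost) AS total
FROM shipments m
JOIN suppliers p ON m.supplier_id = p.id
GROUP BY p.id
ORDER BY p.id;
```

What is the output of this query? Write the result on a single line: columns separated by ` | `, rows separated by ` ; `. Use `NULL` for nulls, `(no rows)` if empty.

Farid | 183 ; Kira | 194 ; Hank | 179

Join each shipments row to its suppliers via supplier_id.
Group joined rows by suppliers.id; compute SUM(m.cost) per group.
  1: ids {2, 5, 11, 12, 13} → SUM(m.cost)=183
  2: ids {3, 6, 8, 9} → SUM(m.cost)=194
  3: ids {1, 4, 7, 10} → SUM(m.cost)=179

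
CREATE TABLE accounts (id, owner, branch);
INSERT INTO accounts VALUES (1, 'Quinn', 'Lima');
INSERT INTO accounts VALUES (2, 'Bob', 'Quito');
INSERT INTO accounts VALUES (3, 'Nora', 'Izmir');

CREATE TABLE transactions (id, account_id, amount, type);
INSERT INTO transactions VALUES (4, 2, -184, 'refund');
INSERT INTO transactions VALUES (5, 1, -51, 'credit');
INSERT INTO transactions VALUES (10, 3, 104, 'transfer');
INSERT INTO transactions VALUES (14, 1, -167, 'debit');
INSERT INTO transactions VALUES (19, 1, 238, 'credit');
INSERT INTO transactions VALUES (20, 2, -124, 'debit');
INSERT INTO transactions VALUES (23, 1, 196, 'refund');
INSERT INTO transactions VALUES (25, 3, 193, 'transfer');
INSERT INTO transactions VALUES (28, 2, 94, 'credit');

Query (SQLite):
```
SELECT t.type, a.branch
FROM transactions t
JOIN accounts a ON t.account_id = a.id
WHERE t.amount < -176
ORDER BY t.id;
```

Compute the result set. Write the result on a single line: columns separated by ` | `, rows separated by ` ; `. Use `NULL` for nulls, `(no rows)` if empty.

refund | Quito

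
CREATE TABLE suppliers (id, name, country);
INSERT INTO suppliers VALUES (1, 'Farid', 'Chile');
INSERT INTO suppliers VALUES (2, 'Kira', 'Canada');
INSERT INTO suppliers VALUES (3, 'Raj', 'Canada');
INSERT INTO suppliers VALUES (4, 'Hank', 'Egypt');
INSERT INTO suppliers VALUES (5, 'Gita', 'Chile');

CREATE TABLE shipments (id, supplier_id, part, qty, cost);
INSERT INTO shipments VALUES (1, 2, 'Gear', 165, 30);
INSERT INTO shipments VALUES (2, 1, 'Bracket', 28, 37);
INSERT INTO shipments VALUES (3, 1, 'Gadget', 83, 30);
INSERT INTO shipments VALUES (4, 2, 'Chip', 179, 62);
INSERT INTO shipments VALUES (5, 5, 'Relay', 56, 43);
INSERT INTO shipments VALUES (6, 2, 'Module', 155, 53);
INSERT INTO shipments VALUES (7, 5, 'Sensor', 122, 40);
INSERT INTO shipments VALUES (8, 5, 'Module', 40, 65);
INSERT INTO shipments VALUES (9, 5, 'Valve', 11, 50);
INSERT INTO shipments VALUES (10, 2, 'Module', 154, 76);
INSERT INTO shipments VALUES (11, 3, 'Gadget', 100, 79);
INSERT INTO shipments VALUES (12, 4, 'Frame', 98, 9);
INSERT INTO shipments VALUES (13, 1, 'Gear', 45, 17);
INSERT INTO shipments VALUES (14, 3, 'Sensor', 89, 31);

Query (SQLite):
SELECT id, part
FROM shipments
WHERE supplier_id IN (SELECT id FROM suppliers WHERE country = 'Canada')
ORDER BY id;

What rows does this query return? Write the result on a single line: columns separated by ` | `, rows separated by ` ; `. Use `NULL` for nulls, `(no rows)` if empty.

1 | Gear ; 4 | Chip ; 6 | Module ; 10 | Module ; 11 | Gadget ; 14 | Sensor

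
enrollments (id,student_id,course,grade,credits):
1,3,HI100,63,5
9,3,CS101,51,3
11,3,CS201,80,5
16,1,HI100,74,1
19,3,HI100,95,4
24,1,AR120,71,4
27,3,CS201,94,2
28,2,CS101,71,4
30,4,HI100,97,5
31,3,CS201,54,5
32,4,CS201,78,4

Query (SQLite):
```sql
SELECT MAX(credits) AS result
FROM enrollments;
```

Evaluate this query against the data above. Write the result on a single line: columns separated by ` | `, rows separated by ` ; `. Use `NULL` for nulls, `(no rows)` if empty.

5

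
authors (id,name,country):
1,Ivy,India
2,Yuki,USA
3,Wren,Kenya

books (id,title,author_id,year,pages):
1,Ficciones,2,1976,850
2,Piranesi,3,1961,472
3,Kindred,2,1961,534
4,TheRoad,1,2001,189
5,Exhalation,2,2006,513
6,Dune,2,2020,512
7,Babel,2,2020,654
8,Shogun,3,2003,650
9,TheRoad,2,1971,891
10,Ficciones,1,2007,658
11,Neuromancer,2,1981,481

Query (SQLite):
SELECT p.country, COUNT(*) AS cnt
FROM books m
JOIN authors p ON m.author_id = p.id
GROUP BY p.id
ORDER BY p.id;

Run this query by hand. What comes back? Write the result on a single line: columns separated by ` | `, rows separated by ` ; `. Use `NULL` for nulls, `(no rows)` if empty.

Join each books row to its authors via author_id.
Group joined rows by authors.id; compute COUNT(*) per group.
  1: ids {4, 10} → COUNT(*)=2
  2: ids {1, 3, 5, 6, 7, 9, 11} → COUNT(*)=7
  3: ids {2, 8} → COUNT(*)=2

India | 2 ; USA | 7 ; Kenya | 2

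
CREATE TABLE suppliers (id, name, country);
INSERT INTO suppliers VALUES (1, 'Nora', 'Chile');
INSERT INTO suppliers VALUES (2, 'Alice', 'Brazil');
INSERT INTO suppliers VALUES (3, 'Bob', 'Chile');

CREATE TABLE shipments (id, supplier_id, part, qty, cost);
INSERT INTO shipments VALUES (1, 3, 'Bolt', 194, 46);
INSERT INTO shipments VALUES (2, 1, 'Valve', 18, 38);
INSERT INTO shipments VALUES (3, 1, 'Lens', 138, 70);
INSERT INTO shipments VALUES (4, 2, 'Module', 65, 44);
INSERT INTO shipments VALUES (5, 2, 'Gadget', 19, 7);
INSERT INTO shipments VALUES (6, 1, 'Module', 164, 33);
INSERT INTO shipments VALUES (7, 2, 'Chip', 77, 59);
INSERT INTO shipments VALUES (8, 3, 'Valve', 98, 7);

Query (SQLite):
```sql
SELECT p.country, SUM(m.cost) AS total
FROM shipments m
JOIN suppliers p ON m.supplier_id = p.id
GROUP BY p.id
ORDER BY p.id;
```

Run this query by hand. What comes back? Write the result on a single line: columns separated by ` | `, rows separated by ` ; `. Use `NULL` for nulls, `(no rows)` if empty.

Chile | 141 ; Brazil | 110 ; Chile | 53

Join each shipments row to its suppliers via supplier_id.
Group joined rows by suppliers.id; compute SUM(m.cost) per group.
  1: ids {2, 3, 6} → SUM(m.cost)=141
  2: ids {4, 5, 7} → SUM(m.cost)=110
  3: ids {1, 8} → SUM(m.cost)=53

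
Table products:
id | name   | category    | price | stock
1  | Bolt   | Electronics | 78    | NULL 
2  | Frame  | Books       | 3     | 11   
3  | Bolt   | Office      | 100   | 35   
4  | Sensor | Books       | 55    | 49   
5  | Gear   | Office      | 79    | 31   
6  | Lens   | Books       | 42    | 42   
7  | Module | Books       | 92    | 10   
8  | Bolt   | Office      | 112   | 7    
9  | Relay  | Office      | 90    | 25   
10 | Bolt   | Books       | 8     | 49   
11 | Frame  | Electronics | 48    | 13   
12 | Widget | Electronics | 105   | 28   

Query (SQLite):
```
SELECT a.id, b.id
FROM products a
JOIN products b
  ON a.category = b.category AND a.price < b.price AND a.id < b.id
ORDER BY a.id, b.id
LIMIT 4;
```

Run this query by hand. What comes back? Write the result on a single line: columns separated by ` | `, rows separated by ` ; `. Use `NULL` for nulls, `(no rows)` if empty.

Pairs (a,b) with same category, a.price < b.price, a.id < b.id.
category groups: Books:{2,4,6,7,10} Electronics:{1,11,12} Office:{3,5,8,9}
Ordered by (a.id, b.id); first 4.

1 | 12 ; 2 | 4 ; 2 | 6 ; 2 | 7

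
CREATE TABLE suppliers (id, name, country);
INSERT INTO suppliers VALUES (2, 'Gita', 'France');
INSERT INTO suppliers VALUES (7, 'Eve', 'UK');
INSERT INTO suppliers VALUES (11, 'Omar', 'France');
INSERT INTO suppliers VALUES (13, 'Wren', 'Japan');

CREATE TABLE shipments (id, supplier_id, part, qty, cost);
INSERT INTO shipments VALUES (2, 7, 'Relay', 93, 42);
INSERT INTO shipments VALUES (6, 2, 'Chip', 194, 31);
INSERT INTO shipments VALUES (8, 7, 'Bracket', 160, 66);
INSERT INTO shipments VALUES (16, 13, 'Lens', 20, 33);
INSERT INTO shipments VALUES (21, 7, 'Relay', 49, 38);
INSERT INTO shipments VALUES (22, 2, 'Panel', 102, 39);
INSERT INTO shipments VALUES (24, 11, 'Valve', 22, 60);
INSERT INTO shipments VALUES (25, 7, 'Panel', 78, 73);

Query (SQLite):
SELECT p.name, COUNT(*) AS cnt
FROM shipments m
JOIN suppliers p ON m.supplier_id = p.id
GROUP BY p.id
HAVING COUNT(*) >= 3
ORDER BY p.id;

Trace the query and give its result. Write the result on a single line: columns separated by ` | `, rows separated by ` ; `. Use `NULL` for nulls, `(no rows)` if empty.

Eve | 4

Join each shipments row to its suppliers via supplier_id.
Group joined rows by suppliers.id; compute COUNT(*) per group.
HAVING: keep groups with count ≥ 3.
  2: ids {6, 22} → COUNT(*)=2
  7: ids {2, 8, 21, 25} → COUNT(*)=4
  11: ids {24} → COUNT(*)=1
  13: ids {16} → COUNT(*)=1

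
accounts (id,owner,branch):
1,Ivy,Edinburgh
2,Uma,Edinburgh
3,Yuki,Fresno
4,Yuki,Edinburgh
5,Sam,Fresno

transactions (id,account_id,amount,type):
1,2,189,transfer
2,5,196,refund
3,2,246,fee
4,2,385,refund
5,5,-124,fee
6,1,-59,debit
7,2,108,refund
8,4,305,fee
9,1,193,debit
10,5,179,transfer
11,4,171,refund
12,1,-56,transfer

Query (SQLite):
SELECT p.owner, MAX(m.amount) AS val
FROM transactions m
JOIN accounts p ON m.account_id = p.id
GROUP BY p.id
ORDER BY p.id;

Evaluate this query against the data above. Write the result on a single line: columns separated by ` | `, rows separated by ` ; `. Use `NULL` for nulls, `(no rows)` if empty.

Join each transactions row to its accounts via account_id.
Group joined rows by accounts.id; compute MAX(m.amount) per group.
  1: ids {6, 9, 12} → MAX(m.amount)=193
  2: ids {1, 3, 4, 7} → MAX(m.amount)=385
  4: ids {8, 11} → MAX(m.amount)=305
  5: ids {2, 5, 10} → MAX(m.amount)=196

Ivy | 193 ; Uma | 385 ; Yuki | 305 ; Sam | 196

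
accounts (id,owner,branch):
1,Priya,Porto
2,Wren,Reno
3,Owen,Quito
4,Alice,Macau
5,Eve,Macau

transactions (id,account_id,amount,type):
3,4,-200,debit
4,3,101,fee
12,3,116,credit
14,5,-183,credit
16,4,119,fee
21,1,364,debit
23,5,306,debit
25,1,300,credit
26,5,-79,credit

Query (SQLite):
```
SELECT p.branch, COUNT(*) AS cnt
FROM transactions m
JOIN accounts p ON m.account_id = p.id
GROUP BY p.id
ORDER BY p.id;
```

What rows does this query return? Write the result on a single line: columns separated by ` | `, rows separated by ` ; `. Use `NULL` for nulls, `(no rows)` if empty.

Porto | 2 ; Quito | 2 ; Macau | 2 ; Macau | 3

Join each transactions row to its accounts via account_id.
Group joined rows by accounts.id; compute COUNT(*) per group.
  1: ids {21, 25} → COUNT(*)=2
  3: ids {4, 12} → COUNT(*)=2
  4: ids {3, 16} → COUNT(*)=2
  5: ids {14, 23, 26} → COUNT(*)=3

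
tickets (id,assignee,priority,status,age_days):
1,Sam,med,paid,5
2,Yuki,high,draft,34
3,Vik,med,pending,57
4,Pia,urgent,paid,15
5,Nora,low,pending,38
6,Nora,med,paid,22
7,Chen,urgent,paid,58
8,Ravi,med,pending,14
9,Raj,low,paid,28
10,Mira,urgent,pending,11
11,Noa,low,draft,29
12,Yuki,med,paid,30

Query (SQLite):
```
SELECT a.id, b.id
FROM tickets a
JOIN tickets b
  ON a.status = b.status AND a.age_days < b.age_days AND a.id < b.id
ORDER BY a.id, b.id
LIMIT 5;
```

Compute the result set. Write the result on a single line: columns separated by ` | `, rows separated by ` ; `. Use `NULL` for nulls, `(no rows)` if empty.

1 | 4 ; 1 | 6 ; 1 | 7 ; 1 | 9 ; 1 | 12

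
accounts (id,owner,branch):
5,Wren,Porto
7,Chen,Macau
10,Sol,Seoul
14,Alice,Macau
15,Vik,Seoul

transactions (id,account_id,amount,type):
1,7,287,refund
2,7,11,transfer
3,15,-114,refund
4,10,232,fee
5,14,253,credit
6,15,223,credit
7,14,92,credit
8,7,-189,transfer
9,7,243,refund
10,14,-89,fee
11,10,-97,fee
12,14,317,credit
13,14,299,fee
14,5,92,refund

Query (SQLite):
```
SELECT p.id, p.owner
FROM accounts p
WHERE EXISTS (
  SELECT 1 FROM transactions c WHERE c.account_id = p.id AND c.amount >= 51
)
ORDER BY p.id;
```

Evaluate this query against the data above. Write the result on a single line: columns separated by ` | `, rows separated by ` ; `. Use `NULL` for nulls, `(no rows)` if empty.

5 | Wren ; 7 | Chen ; 10 | Sol ; 14 | Alice ; 15 | Vik

For each accounts row, check whether any transactions with matching account_id has amount >= 51.
Keep rows where that is true.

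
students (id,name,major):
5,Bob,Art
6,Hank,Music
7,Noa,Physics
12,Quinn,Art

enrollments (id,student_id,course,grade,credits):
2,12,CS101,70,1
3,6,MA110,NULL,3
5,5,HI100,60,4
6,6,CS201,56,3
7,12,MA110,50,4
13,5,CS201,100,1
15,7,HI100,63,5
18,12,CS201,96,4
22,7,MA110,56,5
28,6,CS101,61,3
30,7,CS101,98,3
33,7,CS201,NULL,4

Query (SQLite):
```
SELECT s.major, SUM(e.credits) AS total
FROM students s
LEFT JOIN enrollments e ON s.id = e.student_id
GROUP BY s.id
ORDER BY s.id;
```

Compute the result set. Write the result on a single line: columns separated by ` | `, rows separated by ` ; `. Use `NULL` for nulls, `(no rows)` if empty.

Art | 5 ; Music | 9 ; Physics | 17 ; Art | 9

LEFT JOIN keeps every students row; unmatched ones get NULL for enrollments columns.
Group by students.id and compute SUM(e.credits). SUM over an all-NULL group is NULL.
  5: ids {5, 13} → SUM(e.credits)=5
  6: ids {3, 6, 28} → SUM(e.credits)=9
  7: ids {15, 22, 30, 33} → SUM(e.credits)=17
  12: ids {2, 7, 18} → SUM(e.credits)=9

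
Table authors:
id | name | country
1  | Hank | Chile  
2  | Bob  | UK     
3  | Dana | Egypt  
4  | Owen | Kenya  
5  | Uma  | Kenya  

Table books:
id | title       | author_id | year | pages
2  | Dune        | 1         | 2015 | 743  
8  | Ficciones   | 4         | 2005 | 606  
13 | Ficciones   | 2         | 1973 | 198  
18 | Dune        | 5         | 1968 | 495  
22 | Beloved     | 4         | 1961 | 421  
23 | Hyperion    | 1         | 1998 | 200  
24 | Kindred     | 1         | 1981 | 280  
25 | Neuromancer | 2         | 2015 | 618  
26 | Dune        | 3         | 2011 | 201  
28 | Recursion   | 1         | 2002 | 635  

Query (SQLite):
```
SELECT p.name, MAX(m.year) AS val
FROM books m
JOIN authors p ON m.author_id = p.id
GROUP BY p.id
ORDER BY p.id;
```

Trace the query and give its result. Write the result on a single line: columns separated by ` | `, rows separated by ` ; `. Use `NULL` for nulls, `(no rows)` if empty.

Join each books row to its authors via author_id.
Group joined rows by authors.id; compute MAX(m.year) per group.
  1: ids {2, 23, 24, 28} → MAX(m.year)=2015
  2: ids {13, 25} → MAX(m.year)=2015
  3: ids {26} → MAX(m.year)=2011
  4: ids {8, 22} → MAX(m.year)=2005
  5: ids {18} → MAX(m.year)=1968

Hank | 2015 ; Bob | 2015 ; Dana | 2011 ; Owen | 2005 ; Uma | 1968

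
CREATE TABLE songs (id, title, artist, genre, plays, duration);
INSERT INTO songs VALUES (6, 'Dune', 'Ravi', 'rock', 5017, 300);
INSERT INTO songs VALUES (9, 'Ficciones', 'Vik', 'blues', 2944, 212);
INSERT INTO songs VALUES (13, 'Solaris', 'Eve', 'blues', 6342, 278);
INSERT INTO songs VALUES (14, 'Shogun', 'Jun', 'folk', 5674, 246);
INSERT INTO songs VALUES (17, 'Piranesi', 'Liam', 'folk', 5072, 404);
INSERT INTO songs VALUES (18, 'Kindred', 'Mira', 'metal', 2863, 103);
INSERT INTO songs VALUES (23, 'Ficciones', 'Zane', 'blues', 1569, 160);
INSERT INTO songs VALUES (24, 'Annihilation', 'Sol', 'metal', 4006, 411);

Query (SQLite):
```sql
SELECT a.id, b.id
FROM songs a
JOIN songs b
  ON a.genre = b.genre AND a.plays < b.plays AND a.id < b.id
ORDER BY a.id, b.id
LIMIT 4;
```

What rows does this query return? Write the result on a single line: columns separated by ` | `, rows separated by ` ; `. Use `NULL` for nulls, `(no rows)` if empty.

Pairs (a,b) with same genre, a.plays < b.plays, a.id < b.id.
genre groups: blues:{9,13,23} folk:{14,17} metal:{18,24} rock:{6}
Ordered by (a.id, b.id); first 4.

9 | 13 ; 18 | 24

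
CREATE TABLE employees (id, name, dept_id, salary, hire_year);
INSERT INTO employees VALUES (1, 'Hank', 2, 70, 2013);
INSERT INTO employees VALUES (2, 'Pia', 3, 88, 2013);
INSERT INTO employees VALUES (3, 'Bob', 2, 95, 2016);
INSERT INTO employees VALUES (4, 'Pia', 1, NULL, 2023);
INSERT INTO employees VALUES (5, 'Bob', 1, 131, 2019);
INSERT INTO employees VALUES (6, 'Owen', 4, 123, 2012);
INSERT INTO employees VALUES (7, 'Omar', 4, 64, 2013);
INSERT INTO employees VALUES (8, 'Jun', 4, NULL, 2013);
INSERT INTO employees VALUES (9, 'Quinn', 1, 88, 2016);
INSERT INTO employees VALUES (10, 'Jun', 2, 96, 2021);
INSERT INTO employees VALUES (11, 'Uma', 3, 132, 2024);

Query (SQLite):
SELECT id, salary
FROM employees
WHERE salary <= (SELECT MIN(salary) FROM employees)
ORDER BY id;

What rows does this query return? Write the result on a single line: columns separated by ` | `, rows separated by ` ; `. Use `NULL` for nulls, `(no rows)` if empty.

Scalar subquery: MIN(salary) over all employees rows = 64.
Keep rows where salary <= that value.

7 | 64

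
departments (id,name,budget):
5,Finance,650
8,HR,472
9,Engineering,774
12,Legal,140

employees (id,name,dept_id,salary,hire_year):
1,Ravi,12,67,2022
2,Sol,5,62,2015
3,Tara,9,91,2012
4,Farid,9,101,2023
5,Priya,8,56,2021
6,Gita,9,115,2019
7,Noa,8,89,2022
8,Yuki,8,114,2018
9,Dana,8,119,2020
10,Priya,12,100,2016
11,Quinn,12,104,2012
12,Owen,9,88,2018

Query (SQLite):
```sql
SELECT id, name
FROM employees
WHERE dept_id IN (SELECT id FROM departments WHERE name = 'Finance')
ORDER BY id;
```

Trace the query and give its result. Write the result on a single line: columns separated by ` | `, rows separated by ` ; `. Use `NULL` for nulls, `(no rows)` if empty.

Inner query: departments.id where name = 'Finance'.
Outer: keep employees rows whose dept_id is in that set.
Inner query → {5}

2 | Sol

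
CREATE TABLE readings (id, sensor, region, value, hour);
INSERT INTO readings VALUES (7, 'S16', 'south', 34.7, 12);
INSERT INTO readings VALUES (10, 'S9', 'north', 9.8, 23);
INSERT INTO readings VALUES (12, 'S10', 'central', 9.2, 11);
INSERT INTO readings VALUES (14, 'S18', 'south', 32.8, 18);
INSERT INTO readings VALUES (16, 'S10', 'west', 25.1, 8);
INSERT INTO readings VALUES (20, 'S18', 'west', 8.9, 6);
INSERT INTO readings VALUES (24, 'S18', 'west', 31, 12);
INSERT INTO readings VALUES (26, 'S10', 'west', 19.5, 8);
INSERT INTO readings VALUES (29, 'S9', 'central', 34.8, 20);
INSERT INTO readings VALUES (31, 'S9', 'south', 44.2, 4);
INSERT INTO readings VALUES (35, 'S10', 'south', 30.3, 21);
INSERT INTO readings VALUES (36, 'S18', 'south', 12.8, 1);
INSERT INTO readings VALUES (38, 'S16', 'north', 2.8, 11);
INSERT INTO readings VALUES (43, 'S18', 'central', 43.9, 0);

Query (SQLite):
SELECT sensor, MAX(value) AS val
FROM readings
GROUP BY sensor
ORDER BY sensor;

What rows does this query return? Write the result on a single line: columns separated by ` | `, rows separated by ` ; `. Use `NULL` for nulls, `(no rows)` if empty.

Partition readings by sensor; compute MAX(value) within each group.
  S10: ids {12, 16, 26, 35} → MAX(value)=30.3
  S16: ids {7, 38} → MAX(value)=34.7
  S18: ids {14, 20, 24, 36, 43} → MAX(value)=43.9
  S9: ids {10, 29, 31} → MAX(value)=44.2

S10 | 30.3 ; S16 | 34.7 ; S18 | 43.9 ; S9 | 44.2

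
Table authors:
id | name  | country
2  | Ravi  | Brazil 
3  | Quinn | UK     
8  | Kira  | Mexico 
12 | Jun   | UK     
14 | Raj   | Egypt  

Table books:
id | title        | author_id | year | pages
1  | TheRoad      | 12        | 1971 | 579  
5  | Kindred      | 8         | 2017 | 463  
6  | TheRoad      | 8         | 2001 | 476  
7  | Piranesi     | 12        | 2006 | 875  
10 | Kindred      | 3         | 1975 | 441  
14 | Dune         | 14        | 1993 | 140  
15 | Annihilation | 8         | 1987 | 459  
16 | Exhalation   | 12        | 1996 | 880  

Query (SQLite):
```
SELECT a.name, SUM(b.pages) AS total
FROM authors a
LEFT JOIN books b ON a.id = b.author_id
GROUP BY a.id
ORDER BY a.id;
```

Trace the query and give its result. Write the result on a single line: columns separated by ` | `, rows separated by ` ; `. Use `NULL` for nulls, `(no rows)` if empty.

Ravi | NULL ; Quinn | 441 ; Kira | 1398 ; Jun | 2334 ; Raj | 140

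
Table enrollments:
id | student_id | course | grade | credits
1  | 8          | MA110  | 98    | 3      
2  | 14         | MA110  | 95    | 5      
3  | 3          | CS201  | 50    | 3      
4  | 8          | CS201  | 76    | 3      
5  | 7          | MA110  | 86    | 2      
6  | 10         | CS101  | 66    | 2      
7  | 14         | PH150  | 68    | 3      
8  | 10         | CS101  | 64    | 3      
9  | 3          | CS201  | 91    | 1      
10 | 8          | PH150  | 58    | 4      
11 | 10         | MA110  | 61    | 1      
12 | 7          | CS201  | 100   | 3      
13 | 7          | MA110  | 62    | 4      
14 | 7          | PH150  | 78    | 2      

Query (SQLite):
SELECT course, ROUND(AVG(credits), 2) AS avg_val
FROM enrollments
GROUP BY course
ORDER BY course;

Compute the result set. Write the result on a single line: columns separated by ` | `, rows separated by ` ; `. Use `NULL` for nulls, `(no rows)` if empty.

CS101 | 2.5 ; CS201 | 2.5 ; MA110 | 3 ; PH150 | 3

Partition enrollments by course; compute ROUND(AVG(credits), 2) within each group.
  CS101: ids {6, 8} → ROUND(AVG(credits), 2)=2.5
  CS201: ids {3, 4, 9, 12} → ROUND(AVG(credits), 2)=2.5
  MA110: ids {1, 2, 5, 11, 13} → ROUND(AVG(credits), 2)=3
  PH150: ids {7, 10, 14} → ROUND(AVG(credits), 2)=3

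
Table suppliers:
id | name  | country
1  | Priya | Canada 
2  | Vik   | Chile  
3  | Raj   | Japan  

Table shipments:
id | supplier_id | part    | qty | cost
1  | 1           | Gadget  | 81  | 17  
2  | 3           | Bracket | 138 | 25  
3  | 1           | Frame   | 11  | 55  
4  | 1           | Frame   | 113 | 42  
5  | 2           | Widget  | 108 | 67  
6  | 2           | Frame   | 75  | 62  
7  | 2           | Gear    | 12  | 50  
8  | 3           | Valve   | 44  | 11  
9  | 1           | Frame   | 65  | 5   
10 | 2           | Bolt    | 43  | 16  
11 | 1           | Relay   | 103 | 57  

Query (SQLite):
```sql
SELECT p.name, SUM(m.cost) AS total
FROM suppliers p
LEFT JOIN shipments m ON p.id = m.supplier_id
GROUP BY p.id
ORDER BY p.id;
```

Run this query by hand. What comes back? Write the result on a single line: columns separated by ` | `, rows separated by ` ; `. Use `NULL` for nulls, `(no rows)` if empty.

Priya | 176 ; Vik | 195 ; Raj | 36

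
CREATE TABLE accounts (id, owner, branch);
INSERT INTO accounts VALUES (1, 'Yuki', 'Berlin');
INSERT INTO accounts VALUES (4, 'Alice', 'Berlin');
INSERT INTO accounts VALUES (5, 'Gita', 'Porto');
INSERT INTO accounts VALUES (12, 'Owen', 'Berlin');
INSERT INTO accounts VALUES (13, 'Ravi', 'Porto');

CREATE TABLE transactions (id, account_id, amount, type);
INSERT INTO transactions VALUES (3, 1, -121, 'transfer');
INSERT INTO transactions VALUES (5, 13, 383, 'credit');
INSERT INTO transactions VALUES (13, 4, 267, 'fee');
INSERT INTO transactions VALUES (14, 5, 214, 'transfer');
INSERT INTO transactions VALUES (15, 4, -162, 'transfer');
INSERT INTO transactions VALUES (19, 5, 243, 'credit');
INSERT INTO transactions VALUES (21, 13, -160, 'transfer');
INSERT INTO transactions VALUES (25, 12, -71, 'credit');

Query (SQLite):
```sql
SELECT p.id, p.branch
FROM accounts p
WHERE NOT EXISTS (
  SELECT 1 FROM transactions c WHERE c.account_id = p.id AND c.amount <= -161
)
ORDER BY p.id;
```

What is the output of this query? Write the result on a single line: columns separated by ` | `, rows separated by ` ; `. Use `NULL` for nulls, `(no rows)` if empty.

1 | Berlin ; 5 | Porto ; 12 | Berlin ; 13 | Porto

For each accounts row, check whether any transactions with matching account_id has amount <= -161.
Keep rows where that is false.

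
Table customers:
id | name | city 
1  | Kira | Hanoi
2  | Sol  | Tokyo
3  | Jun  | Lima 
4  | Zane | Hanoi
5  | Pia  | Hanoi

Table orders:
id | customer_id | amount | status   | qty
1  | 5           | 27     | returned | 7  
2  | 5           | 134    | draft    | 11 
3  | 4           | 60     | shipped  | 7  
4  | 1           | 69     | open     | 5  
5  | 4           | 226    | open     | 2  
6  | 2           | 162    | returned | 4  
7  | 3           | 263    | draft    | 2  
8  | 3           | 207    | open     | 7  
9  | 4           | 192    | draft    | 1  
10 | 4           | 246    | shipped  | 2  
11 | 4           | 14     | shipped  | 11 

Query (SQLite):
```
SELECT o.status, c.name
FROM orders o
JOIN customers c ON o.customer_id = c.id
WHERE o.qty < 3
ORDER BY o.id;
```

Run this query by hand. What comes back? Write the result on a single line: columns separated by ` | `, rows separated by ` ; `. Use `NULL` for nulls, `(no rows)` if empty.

Each orders row matches the customers row where customer_id = customers.id.
Then keep rows with o.qty < 3.

open | Zane ; draft | Jun ; draft | Zane ; shipped | Zane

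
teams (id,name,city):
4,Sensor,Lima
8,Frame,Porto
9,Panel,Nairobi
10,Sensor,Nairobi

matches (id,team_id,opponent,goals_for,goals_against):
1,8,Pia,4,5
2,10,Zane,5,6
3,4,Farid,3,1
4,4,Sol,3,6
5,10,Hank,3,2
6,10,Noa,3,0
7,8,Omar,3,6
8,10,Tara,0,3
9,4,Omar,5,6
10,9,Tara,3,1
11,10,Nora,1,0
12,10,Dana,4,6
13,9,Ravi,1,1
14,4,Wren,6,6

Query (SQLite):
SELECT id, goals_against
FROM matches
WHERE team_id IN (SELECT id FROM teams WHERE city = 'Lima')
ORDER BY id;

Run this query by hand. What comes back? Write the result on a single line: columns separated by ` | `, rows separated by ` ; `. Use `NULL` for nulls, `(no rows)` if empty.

3 | 1 ; 4 | 6 ; 9 | 6 ; 14 | 6

Inner query: teams.id where city = 'Lima'.
Outer: keep matches rows whose team_id is in that set.
Inner query → {4}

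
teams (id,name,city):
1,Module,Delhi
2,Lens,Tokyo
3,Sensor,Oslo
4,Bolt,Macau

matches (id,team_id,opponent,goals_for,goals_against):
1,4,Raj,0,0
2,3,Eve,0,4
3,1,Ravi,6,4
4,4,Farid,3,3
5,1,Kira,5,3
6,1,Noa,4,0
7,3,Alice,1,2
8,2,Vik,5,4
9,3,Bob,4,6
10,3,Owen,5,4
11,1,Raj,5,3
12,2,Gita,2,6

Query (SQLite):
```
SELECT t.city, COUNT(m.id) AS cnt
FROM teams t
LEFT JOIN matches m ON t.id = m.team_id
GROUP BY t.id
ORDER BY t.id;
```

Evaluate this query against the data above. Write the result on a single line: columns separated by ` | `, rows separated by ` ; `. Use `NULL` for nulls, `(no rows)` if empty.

LEFT JOIN keeps every teams row; unmatched ones get NULL for matches columns.
Group by teams.id and compute COUNT(m.id). COUNT(col) of an all-NULL group is 0.
  1: ids {3, 5, 6, 11} → COUNT(m.id)=4
  2: ids {8, 12} → COUNT(m.id)=2
  3: ids {2, 7, 9, 10} → COUNT(m.id)=4
  4: ids {1, 4} → COUNT(m.id)=2

Delhi | 4 ; Tokyo | 2 ; Oslo | 4 ; Macau | 2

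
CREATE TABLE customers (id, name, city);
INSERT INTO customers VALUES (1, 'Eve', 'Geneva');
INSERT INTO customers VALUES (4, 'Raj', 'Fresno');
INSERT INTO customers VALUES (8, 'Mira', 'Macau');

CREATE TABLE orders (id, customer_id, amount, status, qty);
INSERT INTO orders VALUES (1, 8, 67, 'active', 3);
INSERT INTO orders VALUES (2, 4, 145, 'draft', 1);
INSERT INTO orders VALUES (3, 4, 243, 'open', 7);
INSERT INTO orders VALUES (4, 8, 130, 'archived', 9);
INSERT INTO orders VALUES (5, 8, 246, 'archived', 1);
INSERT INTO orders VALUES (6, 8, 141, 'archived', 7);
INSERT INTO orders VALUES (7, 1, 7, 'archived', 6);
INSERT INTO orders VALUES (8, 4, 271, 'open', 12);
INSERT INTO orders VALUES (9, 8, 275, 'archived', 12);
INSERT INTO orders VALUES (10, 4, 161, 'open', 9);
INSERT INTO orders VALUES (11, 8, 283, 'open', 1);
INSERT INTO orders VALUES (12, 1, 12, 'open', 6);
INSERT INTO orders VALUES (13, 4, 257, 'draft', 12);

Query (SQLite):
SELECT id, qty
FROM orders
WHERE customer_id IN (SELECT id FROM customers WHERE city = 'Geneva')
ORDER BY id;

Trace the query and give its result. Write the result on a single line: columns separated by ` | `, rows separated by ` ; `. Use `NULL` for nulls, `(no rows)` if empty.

7 | 6 ; 12 | 6

Inner query: customers.id where city = 'Geneva'.
Outer: keep orders rows whose customer_id is in that set.
Inner query → {1}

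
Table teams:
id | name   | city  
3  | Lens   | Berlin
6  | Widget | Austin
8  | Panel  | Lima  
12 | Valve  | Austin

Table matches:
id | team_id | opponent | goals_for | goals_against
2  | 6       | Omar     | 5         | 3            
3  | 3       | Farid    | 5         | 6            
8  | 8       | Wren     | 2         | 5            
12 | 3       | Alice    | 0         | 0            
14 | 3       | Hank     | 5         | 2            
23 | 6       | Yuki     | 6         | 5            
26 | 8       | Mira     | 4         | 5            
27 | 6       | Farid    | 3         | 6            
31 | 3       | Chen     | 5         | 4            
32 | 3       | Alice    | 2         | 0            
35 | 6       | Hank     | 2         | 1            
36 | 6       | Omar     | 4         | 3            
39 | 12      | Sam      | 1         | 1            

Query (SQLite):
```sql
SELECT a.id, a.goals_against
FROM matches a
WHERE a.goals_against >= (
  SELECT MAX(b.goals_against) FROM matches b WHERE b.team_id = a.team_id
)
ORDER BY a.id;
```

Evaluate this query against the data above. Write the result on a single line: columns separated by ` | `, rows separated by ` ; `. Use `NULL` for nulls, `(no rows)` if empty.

3 | 6 ; 8 | 5 ; 26 | 5 ; 27 | 6 ; 39 | 1

For each matches row a, compute MAX(goals_against) over rows sharing a.team_id.
Keep row a if a.goals_against >= that per-group MAX.
  team_id=3: MAX(goals_against) = 6
  team_id=6: MAX(goals_against) = 6
  team_id=8: MAX(goals_against) = 5
  team_id=12: MAX(goals_against) = 1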